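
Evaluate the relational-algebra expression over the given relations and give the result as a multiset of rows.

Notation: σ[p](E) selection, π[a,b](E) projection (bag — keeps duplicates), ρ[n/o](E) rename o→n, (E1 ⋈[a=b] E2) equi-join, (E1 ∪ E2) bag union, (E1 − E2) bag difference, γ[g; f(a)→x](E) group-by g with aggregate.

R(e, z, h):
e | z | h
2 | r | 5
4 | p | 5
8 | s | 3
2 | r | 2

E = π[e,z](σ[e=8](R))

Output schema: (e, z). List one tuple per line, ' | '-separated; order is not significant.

Row counts bottom-up:
  R → 4
  σ[e=8](R) → 1
  π[e,z](σ[e=8](R)) → 1

== RESULT ==
e | z
8 | s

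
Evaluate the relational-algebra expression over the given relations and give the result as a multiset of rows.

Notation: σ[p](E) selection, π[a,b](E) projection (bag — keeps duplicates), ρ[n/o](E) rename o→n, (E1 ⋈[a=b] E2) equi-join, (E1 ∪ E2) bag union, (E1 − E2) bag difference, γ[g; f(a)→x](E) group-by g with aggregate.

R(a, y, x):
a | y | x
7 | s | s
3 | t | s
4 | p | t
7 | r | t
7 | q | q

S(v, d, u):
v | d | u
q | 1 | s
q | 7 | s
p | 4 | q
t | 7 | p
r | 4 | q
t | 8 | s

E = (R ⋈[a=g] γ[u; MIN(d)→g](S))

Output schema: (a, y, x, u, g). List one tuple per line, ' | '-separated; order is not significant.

Stepwise |·|:
  R → 5
  S → 6
  γ[u; MIN(d)→g](S) → 3
  (R ⋈[a=g] γ[u; MIN(d)→g](S)) → 4

== RESULT ==
a | y | x | u | g
4 | p | t | q | 4
7 | q | q | p | 7
7 | r | t | p | 7
7 | s | s | p | 7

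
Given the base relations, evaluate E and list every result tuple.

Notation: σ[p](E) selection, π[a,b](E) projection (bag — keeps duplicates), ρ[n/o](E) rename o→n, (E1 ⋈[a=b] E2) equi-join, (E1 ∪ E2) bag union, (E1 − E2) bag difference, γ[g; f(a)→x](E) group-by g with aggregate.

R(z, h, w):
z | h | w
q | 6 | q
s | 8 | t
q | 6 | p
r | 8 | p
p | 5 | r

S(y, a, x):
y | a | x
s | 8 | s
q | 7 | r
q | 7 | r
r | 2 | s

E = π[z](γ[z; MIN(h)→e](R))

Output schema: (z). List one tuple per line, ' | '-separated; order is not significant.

Per-node cardinality:
  R → 5
  γ[z; MIN(h)→e](R) → 4
  π[z](γ[z; MIN(h)→e](R)) → 4

== RESULT ==
z
p
q
r
s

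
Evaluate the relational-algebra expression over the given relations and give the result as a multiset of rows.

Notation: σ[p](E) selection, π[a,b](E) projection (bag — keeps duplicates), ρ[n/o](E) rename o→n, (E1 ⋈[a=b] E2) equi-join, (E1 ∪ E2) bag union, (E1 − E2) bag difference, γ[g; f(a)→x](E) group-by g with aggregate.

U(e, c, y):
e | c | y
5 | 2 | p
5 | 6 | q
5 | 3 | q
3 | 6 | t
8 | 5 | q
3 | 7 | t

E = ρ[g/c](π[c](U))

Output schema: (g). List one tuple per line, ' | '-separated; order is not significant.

Stepwise |·|:
  U → 6
  π[c](U) → 6
  ρ[g/c](π[c](U)) → 6

== RESULT ==
g
2
3
5
6
6
7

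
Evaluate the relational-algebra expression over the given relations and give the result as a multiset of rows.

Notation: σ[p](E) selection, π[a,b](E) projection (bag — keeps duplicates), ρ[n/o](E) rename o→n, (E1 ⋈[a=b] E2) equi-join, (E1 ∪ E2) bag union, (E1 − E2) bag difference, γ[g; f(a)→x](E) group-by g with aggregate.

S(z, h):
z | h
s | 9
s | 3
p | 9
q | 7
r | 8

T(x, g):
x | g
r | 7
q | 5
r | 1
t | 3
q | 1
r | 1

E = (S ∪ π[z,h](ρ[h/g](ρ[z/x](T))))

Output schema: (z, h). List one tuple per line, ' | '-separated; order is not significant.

Subexpression sizes:
  S → 5
  T → 6
  ρ[z/x](T) → 6
  ρ[h/g](ρ[z/x](T)) → 6
  π[z,h](ρ[h/g](ρ[z/x](T))) → 6
  (S ∪ π[z,h](ρ[h/g](ρ[z/x](T)))) → 11

== RESULT ==
z | h
p | 9
q | 1
q | 5
q | 7
r | 1
r | 1
r | 7
r | 8
s | 3
s | 9
t | 3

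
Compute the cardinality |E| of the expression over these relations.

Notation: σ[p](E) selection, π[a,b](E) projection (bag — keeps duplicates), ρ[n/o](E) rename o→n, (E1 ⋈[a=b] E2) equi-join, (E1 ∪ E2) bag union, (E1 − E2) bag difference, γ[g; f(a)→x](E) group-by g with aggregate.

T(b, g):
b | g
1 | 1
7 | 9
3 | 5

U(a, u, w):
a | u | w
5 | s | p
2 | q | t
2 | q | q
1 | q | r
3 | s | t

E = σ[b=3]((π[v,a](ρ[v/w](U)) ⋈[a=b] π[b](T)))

Subexpression sizes:
  U → 5
  ρ[v/w](U) → 5
  π[v,a](ρ[v/w](U)) → 5
  T → 3
  π[b](T) → 3
  (π[v,a](ρ[v/w](U)) ⋈[a=b] π[b](T)) → 2
  σ[b=3]((π[v,a](ρ[v/w](U)) ⋈[a=b] π[b](T))) → 1

|E| = 1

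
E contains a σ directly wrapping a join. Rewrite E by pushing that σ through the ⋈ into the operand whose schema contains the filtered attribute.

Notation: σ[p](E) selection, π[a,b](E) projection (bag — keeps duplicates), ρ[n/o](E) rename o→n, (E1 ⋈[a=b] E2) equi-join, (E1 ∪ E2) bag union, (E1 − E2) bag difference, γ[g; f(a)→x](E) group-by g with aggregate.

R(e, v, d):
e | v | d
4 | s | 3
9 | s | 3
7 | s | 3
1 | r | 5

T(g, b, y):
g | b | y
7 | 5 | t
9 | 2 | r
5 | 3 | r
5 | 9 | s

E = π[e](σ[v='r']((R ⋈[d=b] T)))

σ filters on v, owned by the left side.
E' = π[e]((σ[v='r'](R) ⋈[d=b] T))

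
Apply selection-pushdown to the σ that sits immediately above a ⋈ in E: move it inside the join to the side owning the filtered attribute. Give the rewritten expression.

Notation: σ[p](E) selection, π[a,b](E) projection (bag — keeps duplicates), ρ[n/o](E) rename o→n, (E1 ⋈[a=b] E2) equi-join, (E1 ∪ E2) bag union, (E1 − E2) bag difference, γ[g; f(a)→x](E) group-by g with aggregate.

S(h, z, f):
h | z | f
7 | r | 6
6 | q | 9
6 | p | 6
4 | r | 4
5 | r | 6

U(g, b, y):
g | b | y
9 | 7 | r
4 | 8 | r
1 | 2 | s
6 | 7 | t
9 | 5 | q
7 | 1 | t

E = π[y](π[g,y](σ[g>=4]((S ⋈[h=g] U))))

σ filters on g, owned by the right side.
E' = π[y](π[g,y]((S ⋈[h=g] σ[g>=4](U))))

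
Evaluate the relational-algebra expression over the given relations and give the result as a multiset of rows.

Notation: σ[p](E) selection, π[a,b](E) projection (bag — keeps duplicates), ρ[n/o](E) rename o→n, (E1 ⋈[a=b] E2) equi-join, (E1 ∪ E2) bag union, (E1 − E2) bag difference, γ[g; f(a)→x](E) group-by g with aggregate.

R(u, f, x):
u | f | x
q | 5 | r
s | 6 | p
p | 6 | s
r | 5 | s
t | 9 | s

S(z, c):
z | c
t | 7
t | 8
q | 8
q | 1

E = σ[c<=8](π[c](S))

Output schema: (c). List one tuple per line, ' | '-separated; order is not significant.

Subexpression sizes:
  S → 4
  π[c](S) → 4
  σ[c<=8](π[c](S)) → 4

== RESULT ==
c
1
7
8
8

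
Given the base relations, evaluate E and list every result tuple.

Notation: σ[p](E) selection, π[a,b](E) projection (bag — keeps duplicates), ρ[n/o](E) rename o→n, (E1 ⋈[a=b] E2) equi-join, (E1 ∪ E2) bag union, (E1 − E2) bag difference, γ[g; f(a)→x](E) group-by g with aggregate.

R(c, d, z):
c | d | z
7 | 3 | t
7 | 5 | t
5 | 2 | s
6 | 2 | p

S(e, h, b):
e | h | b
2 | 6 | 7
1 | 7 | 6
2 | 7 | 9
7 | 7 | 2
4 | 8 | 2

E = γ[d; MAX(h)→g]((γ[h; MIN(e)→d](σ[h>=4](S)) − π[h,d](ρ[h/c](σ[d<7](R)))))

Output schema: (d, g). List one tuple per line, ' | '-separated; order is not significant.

Stepwise |·|:
  S → 5
  σ[h>=4](S) → 5
  γ[h; MIN(e)→d](σ[h>=4](S)) → 3
  R → 4
  σ[d<7](R) → 4
  ρ[h/c](σ[d<7](R)) → 4
  π[h,d](ρ[h/c](σ[d<7](R))) → 4
  (γ[h; MIN(e)→d](σ[h>=4](S)) − π[h,d](ρ[h/c](σ[d<7](R)))) → 2
  γ[d; MAX(h)→g]((γ[h; MIN(e)→d](σ[h>=4](S)) − π[h,d](ρ[h/c](σ[d<7](R))))) → 2

== RESULT ==
d | g
1 | 7
4 | 8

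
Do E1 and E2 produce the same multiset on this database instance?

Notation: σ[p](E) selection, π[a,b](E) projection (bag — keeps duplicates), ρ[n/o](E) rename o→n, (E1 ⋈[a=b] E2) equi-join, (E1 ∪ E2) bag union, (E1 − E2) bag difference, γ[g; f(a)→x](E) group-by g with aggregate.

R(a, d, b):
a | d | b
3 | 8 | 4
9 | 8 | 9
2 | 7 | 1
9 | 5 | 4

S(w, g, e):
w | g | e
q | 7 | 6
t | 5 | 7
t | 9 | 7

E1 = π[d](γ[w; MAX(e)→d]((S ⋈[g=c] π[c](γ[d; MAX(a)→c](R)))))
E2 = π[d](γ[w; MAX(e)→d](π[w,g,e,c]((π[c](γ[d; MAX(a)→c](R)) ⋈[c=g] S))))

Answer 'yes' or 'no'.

E1 row counts bottom-up:
  S → 3
  R → 4
  γ[d; MAX(a)→c](R) → 3
  π[c](γ[d; MAX(a)→c](R)) → 3
  (S ⋈[g=c] π[c](γ[d; MAX(a)→c](R))) → 2
  γ[w; MAX(e)→d]((S ⋈[g=c] π[c](γ[d; MAX(a)→c](R)))) → 1
  π[d](γ[w; MAX(e)→d]((S ⋈[g=c] π[c](γ[d; MAX(a)→c](R))))) → 1
E2 row counts bottom-up:
  R → 4
  γ[d; MAX(a)→c](R) → 3
  π[c](γ[d; MAX(a)→c](R)) → 3
  S → 3
  (π[c](γ[d; MAX(a)→c](R)) ⋈[c=g] S) → 2
  π[w,g,e,c]((π[c](γ[d; MAX(a)→c](R)) ⋈[c=g] S)) → 2
  γ[w; MAX(e)→d](π[w,g,e,c]((π[c](γ[d; MAX(a)→c](R)) ⋈[c=g] S))) → 1
  π[d](γ[w; MAX(e)→d](π[w,g,e,c]((π[c](γ[d; MAX(a)→c](R)) ⋈[c=g] S)))) → 1

E1 and E2 produce the same multiset:
d
7

yes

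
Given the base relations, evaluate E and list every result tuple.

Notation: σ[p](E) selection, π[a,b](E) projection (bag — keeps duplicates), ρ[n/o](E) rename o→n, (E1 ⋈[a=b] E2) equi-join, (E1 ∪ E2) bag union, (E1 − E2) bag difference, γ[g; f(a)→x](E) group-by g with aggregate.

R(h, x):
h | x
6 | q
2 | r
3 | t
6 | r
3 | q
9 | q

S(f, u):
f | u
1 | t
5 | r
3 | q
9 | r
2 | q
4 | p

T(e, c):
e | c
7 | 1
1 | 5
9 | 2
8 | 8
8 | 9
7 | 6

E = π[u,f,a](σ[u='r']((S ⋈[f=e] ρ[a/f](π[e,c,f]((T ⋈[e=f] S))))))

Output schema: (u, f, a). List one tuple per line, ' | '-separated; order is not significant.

Per-node cardinality:
  S → 6
  T → 6
  S → 6
  (T ⋈[e=f] S) → 2
  π[e,c,f]((T ⋈[e=f] S)) → 2
  ρ[a/f](π[e,c,f]((T ⋈[e=f] S))) → 2
  (S ⋈[f=e] ρ[a/f](π[e,c,f]((T ⋈[e=f] S)))) → 2
  σ[u='r']((S ⋈[f=e] ρ[a/f](π[e,c,f]((T ⋈[e=f] S))))) → 1
  π[u,f,a](σ[u='r']((S ⋈[f=e] ρ[a/f](π[e,c,f]((T ⋈[e=f] S)))))) → 1

== RESULT ==
u | f | a
r | 9 | 9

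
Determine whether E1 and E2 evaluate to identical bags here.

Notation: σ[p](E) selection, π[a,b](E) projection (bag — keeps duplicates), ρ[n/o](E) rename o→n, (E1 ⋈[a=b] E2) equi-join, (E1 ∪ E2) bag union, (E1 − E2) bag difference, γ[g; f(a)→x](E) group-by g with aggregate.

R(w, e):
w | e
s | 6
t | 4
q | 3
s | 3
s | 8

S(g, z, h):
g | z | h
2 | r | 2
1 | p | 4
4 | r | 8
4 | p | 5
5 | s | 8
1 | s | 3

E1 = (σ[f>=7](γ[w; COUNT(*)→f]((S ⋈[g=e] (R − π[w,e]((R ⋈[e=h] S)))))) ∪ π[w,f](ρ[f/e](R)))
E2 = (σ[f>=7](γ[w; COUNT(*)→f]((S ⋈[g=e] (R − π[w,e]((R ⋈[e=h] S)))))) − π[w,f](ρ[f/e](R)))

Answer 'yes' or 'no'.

E1 stepwise |·|:
  S → 6
  R → 5
  R → 5
  S → 6
  (R ⋈[e=h] S) → 5
  π[w,e]((R ⋈[e=h] S)) → 5
  (R − π[w,e]((R ⋈[e=h] S))) → 1
  (S ⋈[g=e] (R − π[w,e]((R ⋈[e=h] S)))) → 0
  γ[w; COUNT(*)→f]((S ⋈[g=e] (R − π[w,e]((R ⋈[e=h] S))))) → 0
  σ[f>=7](γ[w; COUNT(*)→f]((S ⋈[g=e] (R − π[w,e]((R ⋈[e=h] S)))))) → 0
  R → 5
  ρ[f/e](R) → 5
  π[w,f](ρ[f/e](R)) → 5
  (σ[f>=7](γ[w; COUNT(*)→f]((S ⋈[g=e] (R − π[w,e]((R ⋈[e=h] S)))))) ∪ π[w,f](ρ[f/e](R))) → 5
E2 stepwise |·|:
  S → 6
  R → 5
  R → 5
  S → 6
  (R ⋈[e=h] S) → 5
  π[w,e]((R ⋈[e=h] S)) → 5
  (R − π[w,e]((R ⋈[e=h] S))) → 1
  (S ⋈[g=e] (R − π[w,e]((R ⋈[e=h] S)))) → 0
  γ[w; COUNT(*)→f]((S ⋈[g=e] (R − π[w,e]((R ⋈[e=h] S))))) → 0
  σ[f>=7](γ[w; COUNT(*)→f]((S ⋈[g=e] (R − π[w,e]((R ⋈[e=h] S)))))) → 0
  R → 5
  ρ[f/e](R) → 5
  π[w,f](ρ[f/e](R)) → 5
  (σ[f>=7](γ[w; COUNT(*)→f]((S ⋈[g=e] (R − π[w,e]((R ⋈[e=h] S)))))) − π[w,f](ρ[f/e](R))) → 0

E1 result:
w | f
q | 3
s | 3
s | 6
s | 8
t | 4
E2 result:
w | f
(0 rows)
Witness: ('s', 6) appears 1× in E1 but 0× in E2.

no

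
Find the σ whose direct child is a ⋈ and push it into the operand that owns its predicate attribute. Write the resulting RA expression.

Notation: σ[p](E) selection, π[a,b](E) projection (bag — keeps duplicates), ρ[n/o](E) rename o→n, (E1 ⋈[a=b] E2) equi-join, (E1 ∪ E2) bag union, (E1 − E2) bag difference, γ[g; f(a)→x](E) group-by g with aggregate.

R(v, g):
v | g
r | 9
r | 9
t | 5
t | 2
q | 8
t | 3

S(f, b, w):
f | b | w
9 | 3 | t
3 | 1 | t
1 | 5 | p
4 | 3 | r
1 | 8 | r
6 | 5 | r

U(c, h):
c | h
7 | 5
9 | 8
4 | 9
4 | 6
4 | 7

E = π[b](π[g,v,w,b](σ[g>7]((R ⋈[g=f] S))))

σ filters on g, owned by the left side.
E' = π[b](π[g,v,w,b]((σ[g>7](R) ⋈[g=f] S)))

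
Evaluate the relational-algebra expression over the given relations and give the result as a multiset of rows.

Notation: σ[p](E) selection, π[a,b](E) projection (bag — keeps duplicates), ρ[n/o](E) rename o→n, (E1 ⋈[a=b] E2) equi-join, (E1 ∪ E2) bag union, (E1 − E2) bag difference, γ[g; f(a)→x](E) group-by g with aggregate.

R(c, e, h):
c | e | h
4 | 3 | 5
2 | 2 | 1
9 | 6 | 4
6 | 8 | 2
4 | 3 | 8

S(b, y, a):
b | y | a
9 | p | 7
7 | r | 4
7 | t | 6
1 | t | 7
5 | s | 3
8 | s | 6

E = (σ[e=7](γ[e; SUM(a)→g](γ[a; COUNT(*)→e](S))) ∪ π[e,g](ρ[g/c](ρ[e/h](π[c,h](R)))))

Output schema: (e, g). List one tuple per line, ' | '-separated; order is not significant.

Per-node cardinality:
  S → 6
  γ[a; COUNT(*)→e](S) → 4
  γ[e; SUM(a)→g](γ[a; COUNT(*)→e](S)) → 2
  σ[e=7](γ[e; SUM(a)→g](γ[a; COUNT(*)→e](S))) → 0
  R → 5
  π[c,h](R) → 5
  ρ[e/h](π[c,h](R)) → 5
  ρ[g/c](ρ[e/h](π[c,h](R))) → 5
  π[e,g](ρ[g/c](ρ[e/h](π[c,h](R)))) → 5
  (σ[e=7](γ[e; SUM(a)→g](γ[a; COUNT(*)→e](S))) ∪ π[e,g](ρ[g/c](ρ[e/h](π[c,h](R))))) → 5

== RESULT ==
e | g
1 | 2
2 | 6
4 | 9
5 | 4
8 | 4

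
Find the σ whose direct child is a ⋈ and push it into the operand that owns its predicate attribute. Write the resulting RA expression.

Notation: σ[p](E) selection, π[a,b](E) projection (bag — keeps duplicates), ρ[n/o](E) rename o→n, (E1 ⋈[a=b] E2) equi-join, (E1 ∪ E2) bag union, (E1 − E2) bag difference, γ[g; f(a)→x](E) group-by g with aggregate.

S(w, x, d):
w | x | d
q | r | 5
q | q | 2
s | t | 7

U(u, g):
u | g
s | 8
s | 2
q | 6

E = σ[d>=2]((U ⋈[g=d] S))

σ filters on d, owned by the right side.
E' = (U ⋈[g=d] σ[d>=2](S))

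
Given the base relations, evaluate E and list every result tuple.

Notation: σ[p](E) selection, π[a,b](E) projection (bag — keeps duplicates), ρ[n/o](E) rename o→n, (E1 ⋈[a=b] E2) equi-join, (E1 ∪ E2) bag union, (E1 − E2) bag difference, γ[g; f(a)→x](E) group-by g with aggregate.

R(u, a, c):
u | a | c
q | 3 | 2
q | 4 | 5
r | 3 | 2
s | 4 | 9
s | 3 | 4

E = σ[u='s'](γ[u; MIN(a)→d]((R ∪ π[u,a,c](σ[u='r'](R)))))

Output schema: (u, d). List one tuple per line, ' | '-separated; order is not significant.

Stepwise |·|:
  R → 5
  R → 5
  σ[u='r'](R) → 1
  π[u,a,c](σ[u='r'](R)) → 1
  (R ∪ π[u,a,c](σ[u='r'](R))) → 6
  γ[u; MIN(a)→d]((R ∪ π[u,a,c](σ[u='r'](R)))) → 3
  σ[u='s'](γ[u; MIN(a)→d]((R ∪ π[u,a,c](σ[u='r'](R))))) → 1

== RESULT ==
u | d
s | 3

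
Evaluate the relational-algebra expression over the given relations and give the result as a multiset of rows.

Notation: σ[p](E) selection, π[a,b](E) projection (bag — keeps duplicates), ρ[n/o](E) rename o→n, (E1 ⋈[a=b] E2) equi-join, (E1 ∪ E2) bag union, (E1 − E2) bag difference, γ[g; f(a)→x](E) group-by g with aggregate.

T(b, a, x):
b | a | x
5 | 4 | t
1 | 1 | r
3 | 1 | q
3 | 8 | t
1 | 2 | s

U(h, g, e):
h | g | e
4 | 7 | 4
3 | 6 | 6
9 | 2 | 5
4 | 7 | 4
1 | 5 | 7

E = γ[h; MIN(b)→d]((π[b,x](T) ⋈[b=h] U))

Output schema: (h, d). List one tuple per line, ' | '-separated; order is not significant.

Subexpression sizes:
  T → 5
  π[b,x](T) → 5
  U → 5
  (π[b,x](T) ⋈[b=h] U) → 4
  γ[h; MIN(b)→d]((π[b,x](T) ⋈[b=h] U)) → 2

== RESULT ==
h | d
1 | 1
3 | 3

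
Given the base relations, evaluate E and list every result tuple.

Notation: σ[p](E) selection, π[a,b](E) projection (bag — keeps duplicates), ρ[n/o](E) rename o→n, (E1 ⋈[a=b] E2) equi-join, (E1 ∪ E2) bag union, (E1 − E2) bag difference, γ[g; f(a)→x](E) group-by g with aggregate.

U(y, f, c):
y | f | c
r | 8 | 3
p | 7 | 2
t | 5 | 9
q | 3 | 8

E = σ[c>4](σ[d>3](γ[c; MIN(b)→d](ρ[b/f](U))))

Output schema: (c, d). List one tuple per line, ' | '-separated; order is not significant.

Per-node cardinality:
  U → 4
  ρ[b/f](U) → 4
  γ[c; MIN(b)→d](ρ[b/f](U)) → 4
  σ[d>3](γ[c; MIN(b)→d](ρ[b/f](U))) → 3
  σ[c>4](σ[d>3](γ[c; MIN(b)→d](ρ[b/f](U)))) → 1

== RESULT ==
c | d
9 | 5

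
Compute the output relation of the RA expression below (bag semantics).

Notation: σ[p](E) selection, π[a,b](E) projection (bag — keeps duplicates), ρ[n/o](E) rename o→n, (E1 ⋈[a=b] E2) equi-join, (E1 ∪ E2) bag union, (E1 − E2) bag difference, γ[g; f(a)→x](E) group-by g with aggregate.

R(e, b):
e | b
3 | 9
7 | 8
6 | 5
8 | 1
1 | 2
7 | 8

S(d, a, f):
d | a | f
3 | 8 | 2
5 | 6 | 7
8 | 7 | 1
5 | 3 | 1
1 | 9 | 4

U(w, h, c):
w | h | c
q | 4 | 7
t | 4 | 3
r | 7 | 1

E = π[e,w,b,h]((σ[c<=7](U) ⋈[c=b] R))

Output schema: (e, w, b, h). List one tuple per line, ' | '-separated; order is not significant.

Subexpression sizes:
  U → 3
  σ[c<=7](U) → 3
  R → 6
  (σ[c<=7](U) ⋈[c=b] R) → 1
  π[e,w,b,h]((σ[c<=7](U) ⋈[c=b] R)) → 1

== RESULT ==
e | w | b | h
8 | r | 1 | 7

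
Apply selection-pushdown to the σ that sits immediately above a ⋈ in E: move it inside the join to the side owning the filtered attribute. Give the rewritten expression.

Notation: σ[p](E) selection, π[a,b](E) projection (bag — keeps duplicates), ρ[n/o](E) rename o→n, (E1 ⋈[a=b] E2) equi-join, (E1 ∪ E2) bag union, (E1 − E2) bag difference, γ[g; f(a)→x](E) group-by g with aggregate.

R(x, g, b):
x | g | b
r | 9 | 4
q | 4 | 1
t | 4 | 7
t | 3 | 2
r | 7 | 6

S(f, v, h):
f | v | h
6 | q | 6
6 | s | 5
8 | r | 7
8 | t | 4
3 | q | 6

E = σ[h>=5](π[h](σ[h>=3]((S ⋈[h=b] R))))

σ filters on h, owned by the left side.
E' = σ[h>=5](π[h]((σ[h>=3](S) ⋈[h=b] R)))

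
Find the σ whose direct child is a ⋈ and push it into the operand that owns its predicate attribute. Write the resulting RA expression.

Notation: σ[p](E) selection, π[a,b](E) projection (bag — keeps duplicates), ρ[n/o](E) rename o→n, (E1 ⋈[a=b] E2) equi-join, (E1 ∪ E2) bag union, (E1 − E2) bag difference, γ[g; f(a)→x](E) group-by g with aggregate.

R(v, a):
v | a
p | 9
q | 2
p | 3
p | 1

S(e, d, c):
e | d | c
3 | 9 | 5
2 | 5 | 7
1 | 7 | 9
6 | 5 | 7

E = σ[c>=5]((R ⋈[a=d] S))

σ filters on c, owned by the right side.
E' = (R ⋈[a=d] σ[c>=5](S))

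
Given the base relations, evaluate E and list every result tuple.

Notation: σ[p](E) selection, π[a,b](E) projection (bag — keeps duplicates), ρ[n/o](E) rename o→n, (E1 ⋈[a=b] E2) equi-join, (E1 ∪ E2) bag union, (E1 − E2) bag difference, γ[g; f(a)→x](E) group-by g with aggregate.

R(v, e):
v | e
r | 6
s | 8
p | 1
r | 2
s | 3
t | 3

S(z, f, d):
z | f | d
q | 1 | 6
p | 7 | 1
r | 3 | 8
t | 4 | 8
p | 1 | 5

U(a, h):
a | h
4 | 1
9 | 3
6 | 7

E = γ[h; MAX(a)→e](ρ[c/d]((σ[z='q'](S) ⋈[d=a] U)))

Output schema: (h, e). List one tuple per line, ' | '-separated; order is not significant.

Subexpression sizes:
  S → 5
  σ[z='q'](S) → 1
  U → 3
  (σ[z='q'](S) ⋈[d=a] U) → 1
  ρ[c/d]((σ[z='q'](S) ⋈[d=a] U)) → 1
  γ[h; MAX(a)→e](ρ[c/d]((σ[z='q'](S) ⋈[d=a] U))) → 1

== RESULT ==
h | e
7 | 6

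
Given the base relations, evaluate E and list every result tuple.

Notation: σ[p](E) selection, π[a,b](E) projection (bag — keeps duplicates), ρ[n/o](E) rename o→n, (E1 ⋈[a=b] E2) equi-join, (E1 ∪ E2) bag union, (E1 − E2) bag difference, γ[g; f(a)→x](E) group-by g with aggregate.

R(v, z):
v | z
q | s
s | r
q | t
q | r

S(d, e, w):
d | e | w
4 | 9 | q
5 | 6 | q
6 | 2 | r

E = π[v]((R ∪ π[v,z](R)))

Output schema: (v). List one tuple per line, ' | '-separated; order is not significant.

Per-node cardinality:
  R → 4
  R → 4
  π[v,z](R) → 4
  (R ∪ π[v,z](R)) → 8
  π[v]((R ∪ π[v,z](R))) → 8

== RESULT ==
v
q
q
q
q
q
q
s
s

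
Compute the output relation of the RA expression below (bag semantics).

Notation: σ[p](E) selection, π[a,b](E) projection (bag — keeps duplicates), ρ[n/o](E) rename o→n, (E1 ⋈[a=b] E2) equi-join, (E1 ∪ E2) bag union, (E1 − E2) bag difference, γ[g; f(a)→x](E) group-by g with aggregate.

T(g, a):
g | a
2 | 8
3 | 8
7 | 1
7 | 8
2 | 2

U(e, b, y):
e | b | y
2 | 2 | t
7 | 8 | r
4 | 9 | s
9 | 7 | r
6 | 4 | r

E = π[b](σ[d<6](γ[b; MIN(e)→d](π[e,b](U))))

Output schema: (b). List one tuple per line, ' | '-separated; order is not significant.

Subexpression sizes:
  U → 5
  π[e,b](U) → 5
  γ[b; MIN(e)→d](π[e,b](U)) → 5
  σ[d<6](γ[b; MIN(e)→d](π[e,b](U))) → 2
  π[b](σ[d<6](γ[b; MIN(e)→d](π[e,b](U)))) → 2

== RESULT ==
b
2
9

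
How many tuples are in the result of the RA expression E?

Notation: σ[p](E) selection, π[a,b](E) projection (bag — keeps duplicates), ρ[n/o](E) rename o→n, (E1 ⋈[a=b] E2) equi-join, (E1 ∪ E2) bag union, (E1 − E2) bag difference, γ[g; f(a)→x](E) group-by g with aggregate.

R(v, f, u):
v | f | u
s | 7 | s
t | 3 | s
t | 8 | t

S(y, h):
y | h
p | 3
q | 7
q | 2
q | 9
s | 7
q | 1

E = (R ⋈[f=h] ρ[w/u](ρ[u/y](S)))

Per-node cardinality:
  R → 3
  S → 6
  ρ[u/y](S) → 6
  ρ[w/u](ρ[u/y](S)) → 6
  (R ⋈[f=h] ρ[w/u](ρ[u/y](S))) → 3

|E| = 3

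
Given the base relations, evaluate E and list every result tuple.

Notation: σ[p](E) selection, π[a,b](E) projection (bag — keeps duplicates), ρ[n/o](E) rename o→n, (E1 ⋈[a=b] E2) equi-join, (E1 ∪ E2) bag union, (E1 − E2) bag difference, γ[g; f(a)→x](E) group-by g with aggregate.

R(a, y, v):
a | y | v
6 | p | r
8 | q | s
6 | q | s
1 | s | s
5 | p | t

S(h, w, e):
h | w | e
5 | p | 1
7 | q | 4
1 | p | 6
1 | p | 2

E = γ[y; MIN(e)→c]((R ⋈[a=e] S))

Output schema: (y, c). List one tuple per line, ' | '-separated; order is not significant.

Row counts bottom-up:
  R → 5
  S → 4
  (R ⋈[a=e] S) → 3
  γ[y; MIN(e)→c]((R ⋈[a=e] S)) → 3

== RESULT ==
y | c
p | 6
q | 6
s | 1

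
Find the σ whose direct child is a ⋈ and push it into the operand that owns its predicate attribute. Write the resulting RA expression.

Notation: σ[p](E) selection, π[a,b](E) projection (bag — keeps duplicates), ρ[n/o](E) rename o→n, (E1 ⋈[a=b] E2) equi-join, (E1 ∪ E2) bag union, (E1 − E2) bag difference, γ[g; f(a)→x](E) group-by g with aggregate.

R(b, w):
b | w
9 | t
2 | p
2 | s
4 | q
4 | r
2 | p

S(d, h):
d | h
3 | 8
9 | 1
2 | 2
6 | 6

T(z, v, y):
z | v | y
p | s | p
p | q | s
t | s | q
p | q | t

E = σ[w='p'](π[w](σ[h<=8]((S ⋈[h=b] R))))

σ filters on h, owned by the left side.
E' = σ[w='p'](π[w]((σ[h<=8](S) ⋈[h=b] R)))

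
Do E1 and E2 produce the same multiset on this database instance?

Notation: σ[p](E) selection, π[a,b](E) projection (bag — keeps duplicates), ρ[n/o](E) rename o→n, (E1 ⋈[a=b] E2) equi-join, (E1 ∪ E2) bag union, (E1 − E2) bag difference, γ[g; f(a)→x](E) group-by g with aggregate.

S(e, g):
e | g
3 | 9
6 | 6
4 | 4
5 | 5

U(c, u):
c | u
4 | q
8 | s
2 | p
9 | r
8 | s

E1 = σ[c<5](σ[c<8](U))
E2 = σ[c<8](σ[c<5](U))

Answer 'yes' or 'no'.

E1 row counts bottom-up:
  U → 5
  σ[c<8](U) → 2
  σ[c<5](σ[c<8](U)) → 2
E2 row counts bottom-up:
  U → 5
  σ[c<5](U) → 2
  σ[c<8](σ[c<5](U)) → 2

E1 and E2 produce the same multiset:
c | u
2 | p
4 | q

yes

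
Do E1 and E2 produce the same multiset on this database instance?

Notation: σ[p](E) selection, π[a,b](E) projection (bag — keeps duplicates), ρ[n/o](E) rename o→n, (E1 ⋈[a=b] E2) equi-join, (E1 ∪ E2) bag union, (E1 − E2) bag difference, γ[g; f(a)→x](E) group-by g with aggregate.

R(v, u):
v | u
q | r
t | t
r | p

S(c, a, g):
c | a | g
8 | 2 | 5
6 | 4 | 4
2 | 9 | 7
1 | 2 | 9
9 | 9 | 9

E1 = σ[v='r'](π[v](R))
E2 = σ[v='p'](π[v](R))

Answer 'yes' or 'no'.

E1 per-node cardinality:
  R → 3
  π[v](R) → 3
  σ[v='r'](π[v](R)) → 1
E2 per-node cardinality:
  R → 3
  π[v](R) → 3
  σ[v='p'](π[v](R)) → 0

E1 result:
v
r
E2 result:
v
(0 rows)
Witness: ('r',) appears 1× in E1 but 0× in E2.

no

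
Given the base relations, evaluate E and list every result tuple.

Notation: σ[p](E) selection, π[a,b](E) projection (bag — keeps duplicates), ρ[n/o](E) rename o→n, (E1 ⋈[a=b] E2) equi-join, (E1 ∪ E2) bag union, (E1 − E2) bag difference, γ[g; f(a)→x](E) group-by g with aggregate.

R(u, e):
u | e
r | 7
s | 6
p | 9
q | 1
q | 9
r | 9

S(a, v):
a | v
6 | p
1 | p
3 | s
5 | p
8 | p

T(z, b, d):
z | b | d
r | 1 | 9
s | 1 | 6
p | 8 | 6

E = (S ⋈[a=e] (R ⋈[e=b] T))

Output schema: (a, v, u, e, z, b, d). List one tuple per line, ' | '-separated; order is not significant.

Stepwise |·|:
  S → 5
  R → 6
  T → 3
  (R ⋈[e=b] T) → 2
  (S ⋈[a=e] (R ⋈[e=b] T)) → 2

== RESULT ==
a | v | u | e | z | b | d
1 | p | q | 1 | r | 1 | 9
1 | p | q | 1 | s | 1 | 6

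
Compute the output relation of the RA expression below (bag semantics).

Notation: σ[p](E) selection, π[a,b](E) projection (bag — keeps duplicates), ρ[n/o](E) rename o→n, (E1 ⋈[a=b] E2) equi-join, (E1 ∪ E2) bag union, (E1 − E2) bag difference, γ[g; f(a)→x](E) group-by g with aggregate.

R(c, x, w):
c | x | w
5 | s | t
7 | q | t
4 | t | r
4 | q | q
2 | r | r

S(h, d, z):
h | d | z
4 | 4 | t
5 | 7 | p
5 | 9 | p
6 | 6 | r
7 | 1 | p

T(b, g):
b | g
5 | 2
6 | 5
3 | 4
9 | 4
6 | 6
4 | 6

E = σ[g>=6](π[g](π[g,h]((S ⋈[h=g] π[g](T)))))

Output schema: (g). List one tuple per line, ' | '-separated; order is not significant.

Stepwise |·|:
  S → 5
  T → 6
  π[g](T) → 6
  (S ⋈[h=g] π[g](T)) → 6
  π[g,h]((S ⋈[h=g] π[g](T))) → 6
  π[g](π[g,h]((S ⋈[h=g] π[g](T)))) → 6
  σ[g>=6](π[g](π[g,h]((S ⋈[h=g] π[g](T))))) → 2

== RESULT ==
g
6
6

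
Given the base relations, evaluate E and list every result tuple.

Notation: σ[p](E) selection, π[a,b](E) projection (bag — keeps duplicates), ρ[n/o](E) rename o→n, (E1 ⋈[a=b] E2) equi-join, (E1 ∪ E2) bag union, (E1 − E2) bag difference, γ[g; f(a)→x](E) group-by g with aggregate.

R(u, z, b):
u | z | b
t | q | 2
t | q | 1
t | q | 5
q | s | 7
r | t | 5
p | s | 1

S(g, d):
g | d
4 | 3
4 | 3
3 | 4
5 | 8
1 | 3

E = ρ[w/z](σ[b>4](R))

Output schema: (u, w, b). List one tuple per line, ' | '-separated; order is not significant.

Row counts bottom-up:
  R → 6
  σ[b>4](R) → 3
  ρ[w/z](σ[b>4](R)) → 3

== RESULT ==
u | w | b
q | s | 7
r | t | 5
t | q | 5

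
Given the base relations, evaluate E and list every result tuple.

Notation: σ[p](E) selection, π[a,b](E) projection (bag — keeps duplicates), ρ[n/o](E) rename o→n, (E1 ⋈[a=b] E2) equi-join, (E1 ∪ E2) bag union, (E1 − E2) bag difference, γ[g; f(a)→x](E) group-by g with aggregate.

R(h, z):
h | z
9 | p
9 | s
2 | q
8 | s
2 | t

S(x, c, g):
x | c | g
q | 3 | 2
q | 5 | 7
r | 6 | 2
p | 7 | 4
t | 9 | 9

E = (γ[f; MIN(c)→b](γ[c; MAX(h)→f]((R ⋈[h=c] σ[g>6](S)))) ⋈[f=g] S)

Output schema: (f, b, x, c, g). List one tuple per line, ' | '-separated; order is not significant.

Subexpression sizes:
  R → 5
  S → 5
  σ[g>6](S) → 2
  (R ⋈[h=c] σ[g>6](S)) → 2
  γ[c; MAX(h)→f]((R ⋈[h=c] σ[g>6](S))) → 1
  γ[f; MIN(c)→b](γ[c; MAX(h)→f]((R ⋈[h=c] σ[g>6](S)))) → 1
  S → 5
  (γ[f; MIN(c)→b](γ[c; MAX(h)→f]((R ⋈[h=c] σ[g>6](S)))) ⋈[f=g] S) → 1

== RESULT ==
f | b | x | c | g
9 | 9 | t | 9 | 9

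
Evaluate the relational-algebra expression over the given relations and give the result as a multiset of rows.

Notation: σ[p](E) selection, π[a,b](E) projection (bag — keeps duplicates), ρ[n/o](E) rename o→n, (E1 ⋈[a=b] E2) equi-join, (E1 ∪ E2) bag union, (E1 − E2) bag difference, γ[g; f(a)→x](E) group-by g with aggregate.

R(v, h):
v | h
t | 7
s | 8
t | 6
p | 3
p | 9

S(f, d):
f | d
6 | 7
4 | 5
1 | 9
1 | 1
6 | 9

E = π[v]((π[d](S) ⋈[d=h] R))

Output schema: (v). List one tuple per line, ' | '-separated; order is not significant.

Per-node cardinality:
  S → 5
  π[d](S) → 5
  R → 5
  (π[d](S) ⋈[d=h] R) → 3
  π[v]((π[d](S) ⋈[d=h] R)) → 3

== RESULT ==
v
p
p
t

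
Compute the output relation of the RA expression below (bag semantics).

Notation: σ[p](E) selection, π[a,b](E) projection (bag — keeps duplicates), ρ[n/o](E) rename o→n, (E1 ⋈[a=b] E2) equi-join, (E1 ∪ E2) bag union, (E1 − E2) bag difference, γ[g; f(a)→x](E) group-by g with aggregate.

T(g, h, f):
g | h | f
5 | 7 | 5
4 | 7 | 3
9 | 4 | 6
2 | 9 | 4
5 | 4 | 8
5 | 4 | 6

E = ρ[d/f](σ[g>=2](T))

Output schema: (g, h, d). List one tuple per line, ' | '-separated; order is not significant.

Subexpression sizes:
  T → 6
  σ[g>=2](T) → 6
  ρ[d/f](σ[g>=2](T)) → 6

== RESULT ==
g | h | d
2 | 9 | 4
4 | 7 | 3
5 | 4 | 6
5 | 4 | 8
5 | 7 | 5
9 | 4 | 6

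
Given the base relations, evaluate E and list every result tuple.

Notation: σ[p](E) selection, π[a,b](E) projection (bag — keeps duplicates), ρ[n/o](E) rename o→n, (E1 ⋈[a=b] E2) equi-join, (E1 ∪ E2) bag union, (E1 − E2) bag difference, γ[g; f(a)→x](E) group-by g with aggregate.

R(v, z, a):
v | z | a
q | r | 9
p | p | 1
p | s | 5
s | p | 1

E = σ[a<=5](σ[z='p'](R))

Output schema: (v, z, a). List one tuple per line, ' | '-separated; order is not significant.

Per-node cardinality:
  R → 4
  σ[z='p'](R) → 2
  σ[a<=5](σ[z='p'](R)) → 2

== RESULT ==
v | z | a
p | p | 1
s | p | 1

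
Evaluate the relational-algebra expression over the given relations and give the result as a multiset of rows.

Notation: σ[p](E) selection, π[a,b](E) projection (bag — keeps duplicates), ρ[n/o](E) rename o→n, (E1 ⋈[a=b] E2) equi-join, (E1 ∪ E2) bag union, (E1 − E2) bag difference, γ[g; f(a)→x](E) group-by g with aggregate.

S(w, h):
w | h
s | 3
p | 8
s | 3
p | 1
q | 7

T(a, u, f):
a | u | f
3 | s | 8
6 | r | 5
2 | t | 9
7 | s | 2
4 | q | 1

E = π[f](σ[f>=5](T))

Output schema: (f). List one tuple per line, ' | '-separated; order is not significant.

Per-node cardinality:
  T → 5
  σ[f>=5](T) → 3
  π[f](σ[f>=5](T)) → 3

== RESULT ==
f
5
8
9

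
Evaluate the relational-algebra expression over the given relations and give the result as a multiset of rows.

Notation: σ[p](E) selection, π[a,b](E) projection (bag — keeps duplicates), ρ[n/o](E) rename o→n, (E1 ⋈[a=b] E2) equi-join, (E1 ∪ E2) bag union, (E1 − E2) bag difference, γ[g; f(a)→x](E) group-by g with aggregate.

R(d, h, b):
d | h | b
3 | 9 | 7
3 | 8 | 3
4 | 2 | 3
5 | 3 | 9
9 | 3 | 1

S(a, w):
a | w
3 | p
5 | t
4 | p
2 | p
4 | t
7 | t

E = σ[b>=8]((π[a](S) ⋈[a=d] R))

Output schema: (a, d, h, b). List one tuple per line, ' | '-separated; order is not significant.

Row counts bottom-up:
  S → 6
  π[a](S) → 6
  R → 5
  (π[a](S) ⋈[a=d] R) → 5
  σ[b>=8]((π[a](S) ⋈[a=d] R)) → 1

== RESULT ==
a | d | h | b
5 | 5 | 3 | 9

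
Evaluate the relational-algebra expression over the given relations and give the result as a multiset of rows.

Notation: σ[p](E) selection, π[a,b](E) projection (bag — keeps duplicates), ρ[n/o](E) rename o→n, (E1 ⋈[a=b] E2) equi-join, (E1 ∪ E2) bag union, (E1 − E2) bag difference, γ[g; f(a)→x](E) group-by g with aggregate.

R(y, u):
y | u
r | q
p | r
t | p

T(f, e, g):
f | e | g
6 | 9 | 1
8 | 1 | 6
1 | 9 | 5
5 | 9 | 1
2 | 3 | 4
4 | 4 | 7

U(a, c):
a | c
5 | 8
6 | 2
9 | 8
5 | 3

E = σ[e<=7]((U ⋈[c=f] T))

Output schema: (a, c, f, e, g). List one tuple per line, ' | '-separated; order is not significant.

Per-node cardinality:
  U → 4
  T → 6
  (U ⋈[c=f] T) → 3
  σ[e<=7]((U ⋈[c=f] T)) → 3

== RESULT ==
a | c | f | e | g
5 | 8 | 8 | 1 | 6
6 | 2 | 2 | 3 | 4
9 | 8 | 8 | 1 | 6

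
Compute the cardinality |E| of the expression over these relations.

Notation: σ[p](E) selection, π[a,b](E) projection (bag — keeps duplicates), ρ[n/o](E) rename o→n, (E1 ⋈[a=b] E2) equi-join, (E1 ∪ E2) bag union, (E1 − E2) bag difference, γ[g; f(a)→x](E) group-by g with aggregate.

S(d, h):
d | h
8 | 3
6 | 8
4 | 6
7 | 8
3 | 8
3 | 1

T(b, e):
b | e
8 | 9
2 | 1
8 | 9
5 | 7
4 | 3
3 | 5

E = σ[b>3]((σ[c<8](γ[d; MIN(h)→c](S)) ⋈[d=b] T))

Row counts bottom-up:
  S → 6
  γ[d; MIN(h)→c](S) → 5
  σ[c<8](γ[d; MIN(h)→c](S)) → 3
  T → 6
  (σ[c<8](γ[d; MIN(h)→c](S)) ⋈[d=b] T) → 4
  σ[b>3]((σ[c<8](γ[d; MIN(h)→c](S)) ⋈[d=b] T)) → 3

|E| = 3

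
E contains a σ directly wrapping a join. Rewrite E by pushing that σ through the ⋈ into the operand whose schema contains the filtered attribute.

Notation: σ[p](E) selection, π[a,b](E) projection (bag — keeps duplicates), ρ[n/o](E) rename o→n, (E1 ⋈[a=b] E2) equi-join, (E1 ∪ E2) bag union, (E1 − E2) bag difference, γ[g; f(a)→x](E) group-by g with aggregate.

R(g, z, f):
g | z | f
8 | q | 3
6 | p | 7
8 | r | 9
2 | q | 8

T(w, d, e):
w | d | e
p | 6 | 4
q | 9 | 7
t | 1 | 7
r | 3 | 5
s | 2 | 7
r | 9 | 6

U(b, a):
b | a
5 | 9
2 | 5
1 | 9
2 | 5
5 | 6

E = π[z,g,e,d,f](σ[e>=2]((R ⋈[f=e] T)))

σ filters on e, owned by the right side.
E' = π[z,g,e,d,f]((R ⋈[f=e] σ[e>=2](T)))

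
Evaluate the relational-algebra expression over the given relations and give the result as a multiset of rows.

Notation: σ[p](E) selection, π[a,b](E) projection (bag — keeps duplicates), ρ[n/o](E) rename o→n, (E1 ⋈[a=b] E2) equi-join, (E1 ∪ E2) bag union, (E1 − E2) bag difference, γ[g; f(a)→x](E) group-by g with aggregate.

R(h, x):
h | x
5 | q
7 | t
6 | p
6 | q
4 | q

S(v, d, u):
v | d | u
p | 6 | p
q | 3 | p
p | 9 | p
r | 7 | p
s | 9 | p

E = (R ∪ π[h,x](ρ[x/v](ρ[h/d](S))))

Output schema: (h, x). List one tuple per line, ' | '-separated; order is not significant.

Row counts bottom-up:
  R → 5
  S → 5
  ρ[h/d](S) → 5
  ρ[x/v](ρ[h/d](S)) → 5
  π[h,x](ρ[x/v](ρ[h/d](S))) → 5
  (R ∪ π[h,x](ρ[x/v](ρ[h/d](S)))) → 10

== RESULT ==
h | x
3 | q
4 | q
5 | q
6 | p
6 | p
6 | q
7 | r
7 | t
9 | p
9 | s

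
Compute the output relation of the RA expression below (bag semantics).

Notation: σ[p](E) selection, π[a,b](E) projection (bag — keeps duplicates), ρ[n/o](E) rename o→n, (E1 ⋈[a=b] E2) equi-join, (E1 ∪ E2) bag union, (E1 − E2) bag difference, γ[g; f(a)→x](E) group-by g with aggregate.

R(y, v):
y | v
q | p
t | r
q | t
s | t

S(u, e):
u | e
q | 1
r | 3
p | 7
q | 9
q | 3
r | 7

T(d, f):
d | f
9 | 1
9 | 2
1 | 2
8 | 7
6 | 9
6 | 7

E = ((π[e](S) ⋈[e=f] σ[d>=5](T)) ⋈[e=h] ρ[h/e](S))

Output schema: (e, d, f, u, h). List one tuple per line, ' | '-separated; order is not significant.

Per-node cardinality:
  S → 6
  π[e](S) → 6
  T → 6
  σ[d>=5](T) → 5
  (π[e](S) ⋈[e=f] σ[d>=5](T)) → 6
  S → 6
  ρ[h/e](S) → 6
  ((π[e](S) ⋈[e=f] σ[d>=5](T)) ⋈[e=h] ρ[h/e](S)) → 10

== RESULT ==
e | d | f | u | h
1 | 9 | 1 | q | 1
7 | 6 | 7 | p | 7
7 | 6 | 7 | p | 7
7 | 6 | 7 | r | 7
7 | 6 | 7 | r | 7
7 | 8 | 7 | p | 7
7 | 8 | 7 | p | 7
7 | 8 | 7 | r | 7
7 | 8 | 7 | r | 7
9 | 6 | 9 | q | 9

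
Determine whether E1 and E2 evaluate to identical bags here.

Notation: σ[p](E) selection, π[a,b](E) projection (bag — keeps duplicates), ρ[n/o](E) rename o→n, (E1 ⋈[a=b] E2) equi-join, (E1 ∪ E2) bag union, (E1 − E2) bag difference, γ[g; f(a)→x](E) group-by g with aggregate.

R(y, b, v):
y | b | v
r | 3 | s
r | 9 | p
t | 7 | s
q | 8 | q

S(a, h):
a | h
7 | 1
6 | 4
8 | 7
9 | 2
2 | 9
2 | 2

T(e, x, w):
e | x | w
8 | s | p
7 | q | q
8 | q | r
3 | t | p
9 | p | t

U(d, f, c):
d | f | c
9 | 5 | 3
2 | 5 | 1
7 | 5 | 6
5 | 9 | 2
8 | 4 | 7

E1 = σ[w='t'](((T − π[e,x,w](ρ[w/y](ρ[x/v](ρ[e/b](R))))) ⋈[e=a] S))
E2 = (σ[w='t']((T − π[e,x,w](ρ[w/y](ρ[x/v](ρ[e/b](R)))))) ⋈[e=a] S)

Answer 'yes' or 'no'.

E1 stepwise |·|:
  T → 5
  R → 4
  ρ[e/b](R) → 4
  ρ[x/v](ρ[e/b](R)) → 4
  ρ[w/y](ρ[x/v](ρ[e/b](R))) → 4
  π[e,x,w](ρ[w/y](ρ[x/v](ρ[e/b](R)))) → 4
  (T − π[e,x,w](ρ[w/y](ρ[x/v](ρ[e/b](R))))) → 5
  S → 6
  ((T − π[e,x,w](ρ[w/y](ρ[x/v](ρ[e/b](R))))) ⋈[e=a] S) → 4
  σ[w='t'](((T − π[e,x,w](ρ[w/y](ρ[x/v](ρ[e/b](R))))) ⋈[e=a] S)) → 1
E2 stepwise |·|:
  T → 5
  R → 4
  ρ[e/b](R) → 4
  ρ[x/v](ρ[e/b](R)) → 4
  ρ[w/y](ρ[x/v](ρ[e/b](R))) → 4
  π[e,x,w](ρ[w/y](ρ[x/v](ρ[e/b](R)))) → 4
  (T − π[e,x,w](ρ[w/y](ρ[x/v](ρ[e/b](R))))) → 5
  σ[w='t']((T − π[e,x,w](ρ[w/y](ρ[x/v](ρ[e/b](R)))))) → 1
  S → 6
  (σ[w='t']((T − π[e,x,w](ρ[w/y](ρ[x/v](ρ[e/b](R)))))) ⋈[e=a] S) → 1

E1 and E2 produce the same multiset:
e | x | w | a | h
9 | p | t | 9 | 2

yes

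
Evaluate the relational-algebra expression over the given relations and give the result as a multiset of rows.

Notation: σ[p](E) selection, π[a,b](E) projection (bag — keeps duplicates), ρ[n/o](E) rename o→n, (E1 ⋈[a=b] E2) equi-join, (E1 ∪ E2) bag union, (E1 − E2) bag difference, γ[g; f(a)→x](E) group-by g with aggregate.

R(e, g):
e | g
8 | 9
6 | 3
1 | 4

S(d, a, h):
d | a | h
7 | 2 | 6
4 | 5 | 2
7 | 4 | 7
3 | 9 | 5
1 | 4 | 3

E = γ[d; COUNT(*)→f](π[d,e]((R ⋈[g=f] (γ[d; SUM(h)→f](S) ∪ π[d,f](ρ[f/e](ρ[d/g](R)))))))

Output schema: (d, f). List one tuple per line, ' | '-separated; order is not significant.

Per-node cardinality:
  R → 3
  S → 5
  γ[d; SUM(h)→f](S) → 4
  R → 3
  ρ[d/g](R) → 3
  ρ[f/e](ρ[d/g](R)) → 3
  π[d,f](ρ[f/e](ρ[d/g](R))) → 3
  (γ[d; SUM(h)→f](S) ∪ π[d,f](ρ[f/e](ρ[d/g](R)))) → 7
  (R ⋈[g=f] (γ[d; SUM(h)→f](S) ∪ π[d,f](ρ[f/e](ρ[d/g](R))))) → 1
  π[d,e]((R ⋈[g=f] (γ[d; SUM(h)→f](S) ∪ π[d,f](ρ[f/e](ρ[d/g](R)))))) → 1
  γ[d; COUNT(*)→f](π[d,e]((R ⋈[g=f] (γ[d; SUM(h)→f](S) ∪ π[d,f](ρ[f/e](ρ[d/g](R))))))) → 1

== RESULT ==
d | f
1 | 1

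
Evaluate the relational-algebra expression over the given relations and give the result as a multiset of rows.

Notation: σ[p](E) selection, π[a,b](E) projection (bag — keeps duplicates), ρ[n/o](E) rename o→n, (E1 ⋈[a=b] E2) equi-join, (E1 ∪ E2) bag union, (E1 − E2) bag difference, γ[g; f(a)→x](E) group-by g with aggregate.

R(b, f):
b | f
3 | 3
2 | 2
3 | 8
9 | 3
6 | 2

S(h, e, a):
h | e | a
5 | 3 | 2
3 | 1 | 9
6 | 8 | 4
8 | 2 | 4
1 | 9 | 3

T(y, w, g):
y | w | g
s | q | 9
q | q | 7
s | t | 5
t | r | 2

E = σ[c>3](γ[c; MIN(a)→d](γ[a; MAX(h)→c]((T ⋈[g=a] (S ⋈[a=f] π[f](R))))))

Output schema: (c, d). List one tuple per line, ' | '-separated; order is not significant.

Row counts bottom-up:
  T → 4
  S → 5
  R → 5
  π[f](R) → 5
  (S ⋈[a=f] π[f](R)) → 4
  (T ⋈[g=a] (S ⋈[a=f] π[f](R))) → 2
  γ[a; MAX(h)→c]((T ⋈[g=a] (S ⋈[a=f] π[f](R)))) → 1
  γ[c; MIN(a)→d](γ[a; MAX(h)→c]((T ⋈[g=a] (S ⋈[a=f] π[f](R))))) → 1
  σ[c>3](γ[c; MIN(a)→d](γ[a; MAX(h)→c]((T ⋈[g=a] (S ⋈[a=f] π[f](R)))))) → 1

== RESULT ==
c | d
5 | 2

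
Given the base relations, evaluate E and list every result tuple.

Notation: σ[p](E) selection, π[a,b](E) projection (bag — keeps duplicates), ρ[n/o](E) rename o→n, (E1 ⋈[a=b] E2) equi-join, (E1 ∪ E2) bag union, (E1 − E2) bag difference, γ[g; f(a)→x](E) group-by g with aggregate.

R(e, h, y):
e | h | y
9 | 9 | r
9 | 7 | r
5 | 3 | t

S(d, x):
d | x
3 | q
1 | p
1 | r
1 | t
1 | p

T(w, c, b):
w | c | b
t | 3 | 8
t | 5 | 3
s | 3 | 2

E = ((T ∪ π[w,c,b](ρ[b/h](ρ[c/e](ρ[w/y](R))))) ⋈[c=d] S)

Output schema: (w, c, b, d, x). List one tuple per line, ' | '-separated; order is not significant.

Subexpression sizes:
  T → 3
  R → 3
  ρ[w/y](R) → 3
  ρ[c/e](ρ[w/y](R)) → 3
  ρ[b/h](ρ[c/e](ρ[w/y](R))) → 3
  π[w,c,b](ρ[b/h](ρ[c/e](ρ[w/y](R)))) → 3
  (T ∪ π[w,c,b](ρ[b/h](ρ[c/e](ρ[w/y](R))))) → 6
  S → 5
  ((T ∪ π[w,c,b](ρ[b/h](ρ[c/e](ρ[w/y](R))))) ⋈[c=d] S) → 2

== RESULT ==
w | c | b | d | x
s | 3 | 2 | 3 | q
t | 3 | 8 | 3 | q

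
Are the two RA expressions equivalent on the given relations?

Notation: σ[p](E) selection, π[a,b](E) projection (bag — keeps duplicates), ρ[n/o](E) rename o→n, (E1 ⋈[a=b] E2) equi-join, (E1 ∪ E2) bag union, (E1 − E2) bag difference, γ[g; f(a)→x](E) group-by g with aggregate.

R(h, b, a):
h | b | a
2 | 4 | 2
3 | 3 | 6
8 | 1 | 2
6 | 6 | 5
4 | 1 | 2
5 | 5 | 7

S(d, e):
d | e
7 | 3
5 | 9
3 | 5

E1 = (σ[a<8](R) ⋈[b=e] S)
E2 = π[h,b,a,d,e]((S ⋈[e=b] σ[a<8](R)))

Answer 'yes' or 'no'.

E1 subexpression sizes:
  R → 6
  σ[a<8](R) → 6
  S → 3
  (σ[a<8](R) ⋈[b=e] S) → 2
E2 subexpression sizes:
  S → 3
  R → 6
  σ[a<8](R) → 6
  (S ⋈[e=b] σ[a<8](R)) → 2
  π[h,b,a,d,e]((S ⋈[e=b] σ[a<8](R))) → 2

E1 and E2 produce the same multiset:
h | b | a | d | e
3 | 3 | 6 | 7 | 3
5 | 5 | 7 | 3 | 5

yes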